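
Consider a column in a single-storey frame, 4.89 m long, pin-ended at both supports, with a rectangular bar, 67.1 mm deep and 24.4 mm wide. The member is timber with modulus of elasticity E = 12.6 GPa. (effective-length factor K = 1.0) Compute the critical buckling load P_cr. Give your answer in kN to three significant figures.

P_cr ≈ 0.422 kN

Buckling occurs about the weak axis: I_min = h·b³/12 with b = 24.4 mm (the shorter side).
I_min = 67.1×24.4³/12 = 8.123×10^4 mm⁴
I = 8.123×10^4 mm⁴ = 8.123×10^-8 m⁴
Effective length L_e = K·L = 1 × 4.89 = 4.890 m
P_cr = π²EI / L_e² = π² × 12.6×10⁹ × 8.123×10^-8 / 4.890² = 422.4 N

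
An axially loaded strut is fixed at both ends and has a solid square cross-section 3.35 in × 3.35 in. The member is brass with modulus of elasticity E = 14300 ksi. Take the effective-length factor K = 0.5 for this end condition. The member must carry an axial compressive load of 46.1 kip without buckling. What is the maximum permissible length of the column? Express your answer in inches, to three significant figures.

I = a⁴/12 = 3.35⁴/12 = 10.50 in⁴
At the buckling limit P_cr = P = 4.610×10^4 lb
From P_cr = π²EI/(K·L)²:  L = (1/K)·√(π²EI/P_cr) = (1/0.5)·√(π²×1.43×10^7×10.50/4.610×10^4)
L = 359 in

L_max ≈ 359 in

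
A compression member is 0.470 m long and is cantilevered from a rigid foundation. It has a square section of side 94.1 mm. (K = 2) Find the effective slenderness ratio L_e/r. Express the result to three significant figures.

λ ≈ 34.6

For a square r = a/√12 = 94.1/√12 = 27.16 mm
L_e = K·L = 2 × 0.470 m = 0.9400 m = 940.00 mm
λ = L_e / r_min = 940.00 / 27.16 = 34.6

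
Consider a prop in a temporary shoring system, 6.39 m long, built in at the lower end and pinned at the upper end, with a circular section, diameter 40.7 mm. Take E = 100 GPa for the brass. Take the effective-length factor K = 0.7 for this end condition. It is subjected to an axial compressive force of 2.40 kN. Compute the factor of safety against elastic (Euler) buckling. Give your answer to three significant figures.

n ≈ 2.77

I = πd⁴/64 = π×40.7⁴/64 = 1.347×10^5 mm⁴
I = 1.347×10^5 mm⁴ = 1.347×10^-7 m⁴
Effective length L_e = K·L = 0.7 × 6.39 = 4.473 m
P_cr = π²EI / L_e² = π² × 100×10⁹ × 1.347×10^-7 / 4.473² = 6.644×10^3 N
Factor of safety n = P_cr / P = 6.6443 / 2.40 = 2.77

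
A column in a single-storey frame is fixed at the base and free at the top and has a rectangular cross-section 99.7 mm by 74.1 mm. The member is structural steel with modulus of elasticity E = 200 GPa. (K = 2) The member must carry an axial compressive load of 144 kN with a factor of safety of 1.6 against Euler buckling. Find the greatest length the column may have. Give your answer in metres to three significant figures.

L_max ≈ 2.69 m

Buckling occurs about the weak axis: I_min = h·b³/12 with b = 74.1 mm (the shorter side).
I_min = 99.7×74.1³/12 = 3.380×10^6 mm⁴
I = 3.380×10^-6 m⁴
Required critical load P_cr = n·P = 1.6 × 144 = 230.4 kN = 2.304×10^5 N
From P_cr = π²EI/(K·L)²:  L = (1/K)·√(π²EI/P_cr) = (1/2)·√(π²×2.00×10^11×3.380×10^-6/2.304×10^5)
L = 2.69 m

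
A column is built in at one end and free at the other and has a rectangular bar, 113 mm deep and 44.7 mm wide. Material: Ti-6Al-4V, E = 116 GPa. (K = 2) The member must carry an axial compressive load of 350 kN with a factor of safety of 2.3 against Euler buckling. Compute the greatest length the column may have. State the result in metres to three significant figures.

Buckling occurs about the weak axis: I_min = h·b³/12 with b = 44.7 mm (the shorter side).
I_min = 113×44.7³/12 = 8.410×10^5 mm⁴
I = 8.410×10^-7 m⁴
Required critical load P_cr = n·P = 2.3 × 350 = 805.0 kN = 8.050×10^5 N
From P_cr = π²EI/(K·L)²:  L = (1/K)·√(π²EI/P_cr) = (1/2)·√(π²×1.16×10^11×8.410×10^-7/8.050×10^5)
L = 0.547 m

L_max ≈ 0.547 m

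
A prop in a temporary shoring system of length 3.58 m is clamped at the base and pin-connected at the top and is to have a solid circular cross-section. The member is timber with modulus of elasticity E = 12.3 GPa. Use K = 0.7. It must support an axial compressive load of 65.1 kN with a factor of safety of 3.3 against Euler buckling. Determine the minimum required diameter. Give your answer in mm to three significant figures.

Required P_cr = n·P = 3.3 × 65.1 = 214.8 kN
L_e = K·L = 0.7 × 3.58 = 2.506 m
Required I = P_cr·L_e²/(π²E) = 2.148×10^5 × 2.506² / (π² × 1.23×10^10) = 1.111×10^-5 m⁴
I_req = 1.111×10^7 mm⁴
Solid circle: I = πd⁴/64  ⇒  d = (64I/π)^(1/4) = (64×1.111×10^7/π)^(1/4) = 123 mm

d ≈ 123 mm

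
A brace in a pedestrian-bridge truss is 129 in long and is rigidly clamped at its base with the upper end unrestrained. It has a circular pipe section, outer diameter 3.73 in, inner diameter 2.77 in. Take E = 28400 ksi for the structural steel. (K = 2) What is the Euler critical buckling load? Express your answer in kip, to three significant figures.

P_cr ≈ 27.8 kip

d_o = 3.73 in, d_i = 2.77 in
I = π(d_o⁴ − d_i⁴)/64 = π(3.73⁴ − 2.770⁴)/64 = 6.612 in⁴
Effective length L_e = K·L = 2 × 129 = 258.0 in
P_cr = π²EI / L_e² = π² × 28400×10³ × 6.612 / 258.0² = 2.784×10^4 lb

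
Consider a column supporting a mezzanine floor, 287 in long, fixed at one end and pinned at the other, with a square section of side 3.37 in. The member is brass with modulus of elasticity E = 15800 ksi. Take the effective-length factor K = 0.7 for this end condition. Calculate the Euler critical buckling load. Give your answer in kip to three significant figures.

I = a⁴/12 = 3.37⁴/12 = 10.75 in⁴
Effective length L_e = K·L = 0.7 × 287 = 200.9 in
P_cr = π²EI / L_e² = π² × 15800×10³ × 10.75 / 200.9² = 4.153×10^4 lb

P_cr ≈ 41.5 kip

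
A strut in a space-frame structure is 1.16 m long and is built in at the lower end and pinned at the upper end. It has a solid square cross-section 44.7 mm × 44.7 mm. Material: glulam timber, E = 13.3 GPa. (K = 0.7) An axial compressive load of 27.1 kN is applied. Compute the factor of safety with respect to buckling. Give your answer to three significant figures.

n ≈ 2.44

I = a⁴/12 = 44.7⁴/12 = 3.327×10^5 mm⁴
I = 3.327×10^5 mm⁴ = 3.327×10^-7 m⁴
Effective length L_e = K·L = 0.7 × 1.16 = 0.8120 m
P_cr = π²EI / L_e² = π² × 13.3×10⁹ × 3.327×10^-7 / 0.8120² = 6.624×10^4 N
Factor of safety n = P_cr / P = 66.235 / 27.1 = 2.44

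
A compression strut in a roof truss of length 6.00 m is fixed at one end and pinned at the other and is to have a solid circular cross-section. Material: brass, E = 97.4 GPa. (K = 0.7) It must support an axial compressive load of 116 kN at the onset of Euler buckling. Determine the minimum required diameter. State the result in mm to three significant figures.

d ≈ 81.1 mm

L_e = K·L = 0.7 × 6.00 = 4.200 m
Required I = P_cr·L_e²/(π²E) = 1.160×10^5 × 4.200² / (π² × 9.74×10^10) = 2.129×10^-6 m⁴
I_req = 2.129×10^6 mm⁴
Solid circle: I = πd⁴/64  ⇒  d = (64I/π)^(1/4) = (64×2.129×10^6/π)^(1/4) = 81.1 mm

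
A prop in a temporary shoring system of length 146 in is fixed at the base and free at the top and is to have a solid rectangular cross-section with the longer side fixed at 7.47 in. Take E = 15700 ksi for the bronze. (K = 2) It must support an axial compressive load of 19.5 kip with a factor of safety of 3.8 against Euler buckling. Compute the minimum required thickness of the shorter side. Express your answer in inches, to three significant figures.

b ≈ 4.03 in

Required P_cr = n·P = 3.8 × 19.5 = 74.10 kip
L_e = K·L = 2 × 146 = 292.0 in
Required I = P_cr·L_e²/(π²E) = 7.410×10^4 × 292.0² / (π² × 1.57×10^7) = 40.77 in⁴
Rectangle, weak axis: I_min = h·b³/12 with h = 7.47 in fixed  ⇒  b = (12I/h)^(1/3) = 4.03 in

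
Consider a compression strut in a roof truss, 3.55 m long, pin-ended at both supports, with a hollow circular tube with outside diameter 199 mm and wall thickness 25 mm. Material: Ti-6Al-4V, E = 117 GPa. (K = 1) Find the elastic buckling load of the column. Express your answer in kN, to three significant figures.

Inner diameter d_i = 199 − 2×25 = 149.0 mm
I = π(d_o⁴ − d_i⁴)/64 = π(199⁴ − 149.0⁴)/64 = 5.279×10^7 mm⁴
I = 5.279×10^7 mm⁴ = 5.279×10^-5 m⁴
Effective length L_e = K·L = 1 × 3.55 = 3.550 m
P_cr = π²EI / L_e² = π² × 117×10⁹ × 5.279×10^-5 / 3.550² = 4.837×10^6 N

P_cr ≈ 4840 kN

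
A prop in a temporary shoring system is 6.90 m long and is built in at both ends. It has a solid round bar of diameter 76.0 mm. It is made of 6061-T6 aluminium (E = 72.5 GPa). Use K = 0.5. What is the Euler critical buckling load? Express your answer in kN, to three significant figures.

I = πd⁴/64 = π×76.0⁴/64 = 1.638×10^6 mm⁴
I = 1.638×10^6 mm⁴ = 1.638×10^-6 m⁴
Effective length L_e = K·L = 0.5 × 6.90 = 3.450 m
P_cr = π²EI / L_e² = π² × 72.5×10⁹ × 1.638×10^-6 / 3.450² = 9.845×10^4 N

P_cr ≈ 98.5 kN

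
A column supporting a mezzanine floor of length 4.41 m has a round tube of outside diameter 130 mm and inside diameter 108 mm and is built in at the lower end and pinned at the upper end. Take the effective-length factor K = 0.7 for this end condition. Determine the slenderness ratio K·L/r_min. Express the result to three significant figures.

λ ≈ 73.1

d_o = 130 mm, d_i = 108 mm
I = π(d_o⁴ − d_i⁴)/64 = π(130⁴ − 108.0⁴)/64 = 7.342×10^6 mm⁴
A = 4.112×10^3 mm²;  r_min = √(I/A) = √(7.342×10^6/4.112×10^3) = 42.25 mm
L_e = K·L = 0.7 × 4.41 m = 3.087 m = 3087.0 mm
λ = L_e / r_min = 3087.0 / 42.25 = 73.1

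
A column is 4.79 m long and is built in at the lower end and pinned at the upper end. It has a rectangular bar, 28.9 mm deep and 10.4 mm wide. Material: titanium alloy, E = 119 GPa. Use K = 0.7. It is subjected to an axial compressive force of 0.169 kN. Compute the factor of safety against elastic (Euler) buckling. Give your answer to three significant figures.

n ≈ 1.67

Buckling occurs about the weak axis: I_min = h·b³/12 with b = 10.4 mm (the shorter side).
I_min = 28.9×10.4³/12 = 2.709×10^3 mm⁴
I = 2.709×10^3 mm⁴ = 2.709×10^-9 m⁴
Effective length L_e = K·L = 0.7 × 4.79 = 3.353 m
P_cr = π²EI / L_e² = π² × 119×10⁹ × 2.709×10^-9 / 3.353² = 283.0 N
Factor of safety n = P_cr / P = 0.28301 / 0.169 = 1.67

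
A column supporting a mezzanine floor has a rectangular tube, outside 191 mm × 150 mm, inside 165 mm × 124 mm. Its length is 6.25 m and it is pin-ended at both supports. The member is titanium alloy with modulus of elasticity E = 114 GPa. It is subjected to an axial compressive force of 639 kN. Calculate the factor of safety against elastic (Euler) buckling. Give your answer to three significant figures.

n ≈ 1.24

Weak-axis I_min = (h_o·b_o³ − h_i·b_i³)/12 with b_o = 150, b_i = 124.0 mm (shorter outer/inner sides).
I_min = (191×150³ − 165.0×124.0³)/12 = 2.750×10^7 mm⁴
I = 2.750×10^7 mm⁴ = 2.750×10^-5 m⁴
Effective length L_e = K·L = 1 × 6.25 = 6.250 m
P_cr = π²EI / L_e² = π² × 114×10⁹ × 2.750×10^-5 / 6.250² = 7.922×10^5 N
Factor of safety n = P_cr / P = 792.17 / 639 = 1.24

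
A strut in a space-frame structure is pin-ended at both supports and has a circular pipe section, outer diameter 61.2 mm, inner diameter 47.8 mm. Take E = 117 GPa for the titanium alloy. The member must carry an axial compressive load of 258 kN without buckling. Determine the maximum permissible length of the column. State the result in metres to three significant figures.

L_max ≈ 1.39 m

d_o = 61.2 mm, d_i = 47.8 mm
I = π(d_o⁴ − d_i⁴)/64 = π(61.2⁴ − 47.80⁴)/64 = 4.324×10^5 mm⁴
I = 4.324×10^-7 m⁴
At the buckling limit P_cr = P = 2.580×10^5 N
From P_cr = π²EI/(K·L)²:  L = (1/K)·√(π²EI/P_cr) = (1/1)·√(π²×1.17×10^11×4.324×10^-7/2.580×10^5)
L = 1.39 m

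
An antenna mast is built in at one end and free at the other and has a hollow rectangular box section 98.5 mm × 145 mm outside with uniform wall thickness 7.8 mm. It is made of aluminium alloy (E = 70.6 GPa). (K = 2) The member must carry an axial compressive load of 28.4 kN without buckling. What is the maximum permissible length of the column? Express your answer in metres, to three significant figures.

Inner dimensions: h_i = 145 − 2×7.8 = 129.4 mm, b_i = 98.5 − 2×7.8 = 82.90 mm
Weak-axis I_min = (h_o·b_o³ − h_i·b_i³)/12 with b_o = 98.5, b_i = 82.90 mm (shorter outer/inner sides).
I_min = (145×98.5³ − 129.4×82.90³)/12 = 5.404×10^6 mm⁴
I = 5.404×10^-6 m⁴
At the buckling limit P_cr = P = 2.840×10^4 N
From P_cr = π²EI/(K·L)²:  L = (1/K)·√(π²EI/P_cr) = (1/2)·√(π²×7.06×10^10×5.404×10^-6/2.840×10^4)
L = 5.76 m

L_max ≈ 5.76 m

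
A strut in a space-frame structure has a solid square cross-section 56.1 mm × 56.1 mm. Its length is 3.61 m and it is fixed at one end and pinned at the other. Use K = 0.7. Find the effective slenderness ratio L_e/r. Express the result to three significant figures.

I = a⁴/12 = 56.1⁴/12 = 8.254×10^5 mm⁴
A = 3.147×10^3 mm²;  r_min = √(I/A) = √(8.254×10^5/3.147×10^3) = 16.19 mm
L_e = K·L = 0.7 × 3.61 m = 2.527 m = 2527.0 mm
λ = L_e / r_min = 2527.0 / 16.19 = 156

λ ≈ 156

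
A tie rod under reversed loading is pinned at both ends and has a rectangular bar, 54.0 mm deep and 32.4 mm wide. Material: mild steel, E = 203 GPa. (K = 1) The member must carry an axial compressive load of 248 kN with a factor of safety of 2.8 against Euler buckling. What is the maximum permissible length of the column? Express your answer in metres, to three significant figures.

Buckling occurs about the weak axis: I_min = h·b³/12 with b = 32.4 mm (the shorter side).
I_min = 54.0×32.4³/12 = 1.531×10^5 mm⁴
I = 1.531×10^-7 m⁴
Required critical load P_cr = n·P = 2.8 × 248 = 694.4 kN = 6.944×10^5 N
From P_cr = π²EI/(K·L)²:  L = (1/K)·√(π²EI/P_cr) = (1/1)·√(π²×2.03×10^11×1.531×10^-7/6.944×10^5)
L = 0.665 m

L_max ≈ 0.665 m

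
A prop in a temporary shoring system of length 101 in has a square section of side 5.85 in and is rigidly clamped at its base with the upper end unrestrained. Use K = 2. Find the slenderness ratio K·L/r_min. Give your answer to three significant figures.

For a square r = a/√12 = 5.85/√12 = 1.689 in
L_e = K·L = 2 × 101 = 202.0 in
λ = L_e / r_min = 202.00 / 1.689 = 120

λ ≈ 120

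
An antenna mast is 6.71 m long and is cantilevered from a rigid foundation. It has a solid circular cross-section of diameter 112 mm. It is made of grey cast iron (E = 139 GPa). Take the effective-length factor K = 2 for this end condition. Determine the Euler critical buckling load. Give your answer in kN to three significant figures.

P_cr ≈ 58.8 kN

I = πd⁴/64 = π×112⁴/64 = 7.724×10^6 mm⁴
I = 7.724×10^6 mm⁴ = 7.724×10^-6 m⁴
Effective length L_e = K·L = 2 × 6.71 = 13.42 m
P_cr = π²EI / L_e² = π² × 139×10⁹ × 7.724×10^-6 / 13.42² = 5.884×10^4 N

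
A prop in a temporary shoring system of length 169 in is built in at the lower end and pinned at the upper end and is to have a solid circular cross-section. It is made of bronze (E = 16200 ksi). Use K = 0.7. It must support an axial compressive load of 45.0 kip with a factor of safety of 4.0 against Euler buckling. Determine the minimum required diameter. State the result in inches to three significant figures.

d ≈ 4.23 in

Required P_cr = n·P = 4.0 × 45.0 = 180.0 kip
L_e = K·L = 0.7 × 169 = 118.3 in
Required I = P_cr·L_e²/(π²E) = 1.800×10^5 × 118.3² / (π² × 1.62×10^7) = 15.76 in⁴
Solid circle: I = πd⁴/64  ⇒  d = (64I/π)^(1/4) = (64×15.76/π)^(1/4) = 4.23 in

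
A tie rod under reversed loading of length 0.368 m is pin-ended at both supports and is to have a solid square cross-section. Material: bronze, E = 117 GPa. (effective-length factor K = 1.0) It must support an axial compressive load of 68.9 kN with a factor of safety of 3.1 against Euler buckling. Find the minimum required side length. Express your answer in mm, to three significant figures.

Required P_cr = n·P = 3.1 × 68.9 = 213.6 kN
L_e = K·L = 1 × 0.368 = 0.3680 m
Required I = P_cr·L_e²/(π²E) = 2.136×10^5 × 0.3680² / (π² × 1.17×10^11) = 2.505×10^-8 m⁴
I_req = 2.505×10^4 mm⁴
Solid square: I = a⁴/12  ⇒  a = (12I)^(1/4) = (12×2.505×10^4)^(1/4) = 23.4 mm

a ≈ 23.4 mm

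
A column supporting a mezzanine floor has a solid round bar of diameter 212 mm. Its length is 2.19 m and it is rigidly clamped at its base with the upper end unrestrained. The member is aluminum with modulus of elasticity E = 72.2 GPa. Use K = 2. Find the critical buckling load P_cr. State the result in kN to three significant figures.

P_cr ≈ 3680 kN

I = πd⁴/64 = π×212⁴/64 = 9.915×10^7 mm⁴
I = 9.915×10^7 mm⁴ = 9.915×10^-5 m⁴
Effective length L_e = K·L = 2 × 2.19 = 4.380 m
P_cr = π²EI / L_e² = π² × 72.2×10⁹ × 9.915×10^-5 / 4.380² = 3.683×10^6 N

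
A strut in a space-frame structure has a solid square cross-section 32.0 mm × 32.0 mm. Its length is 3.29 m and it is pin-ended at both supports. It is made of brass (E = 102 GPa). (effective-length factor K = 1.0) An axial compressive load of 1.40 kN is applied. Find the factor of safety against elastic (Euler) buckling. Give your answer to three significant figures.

I = a⁴/12 = 32.0⁴/12 = 8.738×10^4 mm⁴
I = 8.738×10^4 mm⁴ = 8.738×10^-8 m⁴
Effective length L_e = K·L = 1 × 3.29 = 3.290 m
P_cr = π²EI / L_e² = π² × 102×10⁹ × 8.738×10^-8 / 3.290² = 8.127×10^3 N
Factor of safety n = P_cr / P = 8.1269 / 1.40 = 5.80

n ≈ 5.80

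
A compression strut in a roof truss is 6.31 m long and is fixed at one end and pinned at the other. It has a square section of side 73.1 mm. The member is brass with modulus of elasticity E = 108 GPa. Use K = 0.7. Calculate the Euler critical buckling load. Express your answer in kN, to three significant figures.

I = a⁴/12 = 73.1⁴/12 = 2.380×10^6 mm⁴
I = 2.380×10^6 mm⁴ = 2.380×10^-6 m⁴
Effective length L_e = K·L = 0.7 × 6.31 = 4.417 m
P_cr = π²EI / L_e² = π² × 108×10⁹ × 2.380×10^-6 / 4.417² = 1.300×10^5 N

P_cr ≈ 130 kN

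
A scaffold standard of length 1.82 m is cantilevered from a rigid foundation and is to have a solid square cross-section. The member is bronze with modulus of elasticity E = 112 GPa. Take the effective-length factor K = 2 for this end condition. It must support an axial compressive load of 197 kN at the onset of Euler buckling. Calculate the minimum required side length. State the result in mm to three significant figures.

a ≈ 73.0 mm

L_e = K·L = 2 × 1.82 = 3.640 m
Required I = P_cr·L_e²/(π²E) = 1.970×10^5 × 3.640² / (π² × 1.12×10^11) = 2.361×10^-6 m⁴
I_req = 2.361×10^6 mm⁴
Solid square: I = a⁴/12  ⇒  a = (12I)^(1/4) = (12×2.361×10^6)^(1/4) = 73.0 mm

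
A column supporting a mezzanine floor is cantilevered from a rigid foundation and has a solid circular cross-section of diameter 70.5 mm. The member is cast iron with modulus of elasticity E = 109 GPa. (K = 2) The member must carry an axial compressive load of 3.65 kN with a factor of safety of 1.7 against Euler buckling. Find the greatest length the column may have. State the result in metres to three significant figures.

L_max ≈ 7.25 m

I = πd⁴/64 = π×70.5⁴/64 = 1.213×10^6 mm⁴
I = 1.213×10^-6 m⁴
Required critical load P_cr = n·P = 1.7 × 3.65 = 6.205 kN = 6.205×10^3 N
From P_cr = π²EI/(K·L)²:  L = (1/K)·√(π²EI/P_cr) = (1/2)·√(π²×1.09×10^11×1.213×10^-6/6.205×10^3)
L = 7.25 m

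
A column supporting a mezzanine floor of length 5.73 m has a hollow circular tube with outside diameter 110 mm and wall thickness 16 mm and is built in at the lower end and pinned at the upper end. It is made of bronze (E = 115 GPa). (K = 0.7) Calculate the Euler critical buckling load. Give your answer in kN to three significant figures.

P_cr ≈ 379 kN

Inner diameter d_i = 110 − 2×16 = 78.00 mm
I = π(d_o⁴ − d_i⁴)/64 = π(110⁴ − 78.00⁴)/64 = 5.370×10^6 mm⁴
I = 5.370×10^6 mm⁴ = 5.370×10^-6 m⁴
Effective length L_e = K·L = 0.7 × 5.73 = 4.011 m
P_cr = π²EI / L_e² = π² × 115×10⁹ × 5.370×10^-6 / 4.011² = 3.788×10^5 N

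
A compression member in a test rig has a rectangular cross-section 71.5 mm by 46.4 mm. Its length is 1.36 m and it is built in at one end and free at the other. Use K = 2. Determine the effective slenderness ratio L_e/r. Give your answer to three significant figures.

For a rectangle r_min = b/√12 = 46.4/√12 = 13.39 mm
L_e = K·L = 2 × 1.36 m = 2.720 m = 2720.0 mm
λ = L_e / r_min = 2720.0 / 13.39 = 203

λ ≈ 203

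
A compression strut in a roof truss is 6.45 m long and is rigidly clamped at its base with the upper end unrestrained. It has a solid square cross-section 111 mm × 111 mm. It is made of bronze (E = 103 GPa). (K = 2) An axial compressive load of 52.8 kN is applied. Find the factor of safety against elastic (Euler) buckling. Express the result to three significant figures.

I = a⁴/12 = 111⁴/12 = 1.265×10^7 mm⁴
I = 1.265×10^7 mm⁴ = 1.265×10^-5 m⁴
Effective length L_e = K·L = 2 × 6.45 = 12.90 m
P_cr = π²EI / L_e² = π² × 103×10⁹ × 1.265×10^-5 / 12.90² = 7.728×10^4 N
Factor of safety n = P_cr / P = 77.280 / 52.8 = 1.46

n ≈ 1.46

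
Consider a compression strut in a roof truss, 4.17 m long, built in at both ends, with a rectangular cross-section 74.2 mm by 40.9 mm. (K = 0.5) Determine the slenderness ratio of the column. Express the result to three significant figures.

For a rectangle r_min = b/√12 = 40.9/√12 = 11.81 mm
L_e = K·L = 0.5 × 4.17 m = 2.085 m = 2085.0 mm
λ = L_e / r_min = 2085.0 / 11.81 = 177

λ ≈ 177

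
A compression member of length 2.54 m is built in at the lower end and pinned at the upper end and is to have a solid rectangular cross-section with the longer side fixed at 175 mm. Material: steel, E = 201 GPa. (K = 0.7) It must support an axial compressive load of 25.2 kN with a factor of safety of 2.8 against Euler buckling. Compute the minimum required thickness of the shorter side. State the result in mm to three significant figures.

b ≈ 19.8 mm

Required P_cr = n·P = 2.8 × 25.2 = 70.56 kN
L_e = K·L = 0.7 × 2.54 = 1.778 m
Required I = P_cr·L_e²/(π²E) = 7.056×10^4 × 1.778² / (π² × 2.01×10^11) = 1.124×10^-7 m⁴
I_req = 1.124×10^5 mm⁴
Rectangle, weak axis: I_min = h·b³/12 with h = 175 mm fixed  ⇒  b = (12I/h)^(1/3) = 19.8 mm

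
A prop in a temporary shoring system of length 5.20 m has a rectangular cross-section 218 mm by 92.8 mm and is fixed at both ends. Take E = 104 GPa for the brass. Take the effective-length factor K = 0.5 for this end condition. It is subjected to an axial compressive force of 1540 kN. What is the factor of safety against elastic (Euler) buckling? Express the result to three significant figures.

Buckling occurs about the weak axis: I_min = h·b³/12 with b = 92.8 mm (the shorter side).
I_min = 218×92.8³/12 = 1.452×10^7 mm⁴
I = 1.452×10^7 mm⁴ = 1.452×10^-5 m⁴
Effective length L_e = K·L = 0.5 × 5.20 = 2.600 m
P_cr = π²EI / L_e² = π² × 104×10⁹ × 1.452×10^-5 / 2.600² = 2.204×10^6 N
Factor of safety n = P_cr / P = 2204.5 / 1540 = 1.43

n ≈ 1.43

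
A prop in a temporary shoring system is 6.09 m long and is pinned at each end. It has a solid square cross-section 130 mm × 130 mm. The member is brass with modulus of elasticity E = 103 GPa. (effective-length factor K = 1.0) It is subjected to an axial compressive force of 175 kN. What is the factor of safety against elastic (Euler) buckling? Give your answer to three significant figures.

I = a⁴/12 = 130⁴/12 = 2.380×10^7 mm⁴
I = 2.380×10^7 mm⁴ = 2.380×10^-5 m⁴
Effective length L_e = K·L = 1 × 6.09 = 6.090 m
P_cr = π²EI / L_e² = π² × 103×10⁹ × 2.380×10^-5 / 6.090² = 6.524×10^5 N
Factor of safety n = P_cr / P = 652.37 / 175 = 3.73

n ≈ 3.73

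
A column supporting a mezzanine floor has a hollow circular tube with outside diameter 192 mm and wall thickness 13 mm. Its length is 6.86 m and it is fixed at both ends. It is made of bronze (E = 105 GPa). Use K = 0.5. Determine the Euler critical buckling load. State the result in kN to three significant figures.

Inner diameter d_i = 192 − 2×13 = 166.0 mm
I = π(d_o⁴ − d_i⁴)/64 = π(192⁴ − 166.0⁴)/64 = 2.943×10^7 mm⁴
I = 2.943×10^7 mm⁴ = 2.943×10^-5 m⁴
Effective length L_e = K·L = 0.5 × 6.86 = 3.430 m
P_cr = π²EI / L_e² = π² × 105×10⁹ × 2.943×10^-5 / 3.430² = 2.593×10^6 N

P_cr ≈ 2590 kN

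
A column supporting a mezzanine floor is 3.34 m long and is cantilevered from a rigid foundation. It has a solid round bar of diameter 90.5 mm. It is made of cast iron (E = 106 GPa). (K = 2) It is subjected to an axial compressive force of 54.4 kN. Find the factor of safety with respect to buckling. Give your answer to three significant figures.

I = πd⁴/64 = π×90.5⁴/64 = 3.293×10^6 mm⁴
I = 3.293×10^6 mm⁴ = 3.293×10^-6 m⁴
Effective length L_e = K·L = 2 × 3.34 = 6.680 m
P_cr = π²EI / L_e² = π² × 106×10⁹ × 3.293×10^-6 / 6.680² = 7.720×10^4 N
Factor of safety n = P_cr / P = 77.200 / 54.4 = 1.42

n ≈ 1.42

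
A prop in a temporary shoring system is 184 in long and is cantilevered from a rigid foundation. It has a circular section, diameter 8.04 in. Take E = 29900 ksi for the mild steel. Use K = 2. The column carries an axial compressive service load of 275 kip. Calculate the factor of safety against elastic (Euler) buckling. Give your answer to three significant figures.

I = πd⁴/64 = π×8.04⁴/64 = 205.1 in⁴
Effective length L_e = K·L = 2 × 184 = 368.0 in
P_cr = π²EI / L_e² = π² × 29900×10³ × 205.1 / 368.0² = 4.470×10^5 lb
Factor of safety n = P_cr / P = 446.96 / 275 = 1.63

n ≈ 1.63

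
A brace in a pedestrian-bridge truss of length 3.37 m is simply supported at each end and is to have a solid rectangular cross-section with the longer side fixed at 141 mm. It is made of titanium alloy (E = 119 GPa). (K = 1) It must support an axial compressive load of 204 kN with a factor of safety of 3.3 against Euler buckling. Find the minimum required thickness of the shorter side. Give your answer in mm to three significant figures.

Required P_cr = n·P = 3.3 × 204 = 673.2 kN
L_e = K·L = 1 × 3.37 = 3.370 m
Required I = P_cr·L_e²/(π²E) = 6.732×10^5 × 3.370² / (π² × 1.19×10^11) = 6.510×10^-6 m⁴
I_req = 6.510×10^6 mm⁴
Rectangle, weak axis: I_min = h·b³/12 with h = 141 mm fixed  ⇒  b = (12I/h)^(1/3) = 82.1 mm

b ≈ 82.1 mm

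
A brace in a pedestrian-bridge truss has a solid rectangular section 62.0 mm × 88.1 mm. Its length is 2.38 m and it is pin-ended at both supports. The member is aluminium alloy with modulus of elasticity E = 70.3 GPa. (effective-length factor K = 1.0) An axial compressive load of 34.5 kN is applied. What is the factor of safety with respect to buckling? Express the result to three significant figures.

n ≈ 6.21

Buckling occurs about the weak axis: I_min = h·b³/12 with b = 62.0 mm (the shorter side).
I_min = 88.1×62.0³/12 = 1.750×10^6 mm⁴
I = 1.750×10^6 mm⁴ = 1.750×10^-6 m⁴
Effective length L_e = K·L = 1 × 2.38 = 2.380 m
P_cr = π²EI / L_e² = π² × 70.3×10⁹ × 1.750×10^-6 / 2.380² = 2.143×10^5 N
Factor of safety n = P_cr / P = 214.32 / 34.5 = 6.21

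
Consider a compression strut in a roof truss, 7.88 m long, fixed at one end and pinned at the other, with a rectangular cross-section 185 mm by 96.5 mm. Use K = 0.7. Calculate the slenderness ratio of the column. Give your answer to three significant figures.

λ ≈ 198

Buckling occurs about the weak axis: I_min = h·b³/12 with b = 96.5 mm (the shorter side).
I_min = 185×96.5³/12 = 1.385×10^7 mm⁴
A = 1.785×10^4 mm²;  r_min = √(I/A) = √(1.385×10^7/1.785×10^4) = 27.86 mm
L_e = K·L = 0.7 × 7.88 m = 5.516 m = 5516.0 mm
λ = L_e / r_min = 5516.0 / 27.86 = 198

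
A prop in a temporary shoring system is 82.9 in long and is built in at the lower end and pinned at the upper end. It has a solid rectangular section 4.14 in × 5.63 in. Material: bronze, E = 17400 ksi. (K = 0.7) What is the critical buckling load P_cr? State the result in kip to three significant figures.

P_cr ≈ 1700 kip

Buckling occurs about the weak axis: I_min = h·b³/12 with b = 4.14 in (the shorter side).
I_min = 5.63×4.14³/12 = 33.29 in⁴
Effective length L_e = K·L = 0.7 × 82.9 = 58.03 in
P_cr = π²EI / L_e² = π² × 17400×10³ × 33.29 / 58.03² = 1.698×10^6 lb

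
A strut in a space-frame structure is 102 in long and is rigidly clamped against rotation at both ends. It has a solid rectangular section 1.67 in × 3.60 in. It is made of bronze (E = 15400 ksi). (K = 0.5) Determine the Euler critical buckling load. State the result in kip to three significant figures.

Buckling occurs about the weak axis: I_min = h·b³/12 with b = 1.67 in (the shorter side).
I_min = 3.60×1.67³/12 = 1.397 in⁴
Effective length L_e = K·L = 0.5 × 102 = 51.00 in
P_cr = π²EI / L_e² = π² × 15400×10³ × 1.397 / 51.00² = 8.165×10^4 lb

P_cr ≈ 81.6 kip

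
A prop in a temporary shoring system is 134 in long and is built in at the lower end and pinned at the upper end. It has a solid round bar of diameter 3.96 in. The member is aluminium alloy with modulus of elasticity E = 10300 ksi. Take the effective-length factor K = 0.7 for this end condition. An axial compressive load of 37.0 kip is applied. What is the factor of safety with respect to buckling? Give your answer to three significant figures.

n ≈ 3.77

I = πd⁴/64 = π×3.96⁴/64 = 12.07 in⁴
Effective length L_e = K·L = 0.7 × 134 = 93.80 in
P_cr = π²EI / L_e² = π² × 10300×10³ × 12.07 / 93.80² = 1.395×10^5 lb
Factor of safety n = P_cr / P = 139.47 / 37.0 = 3.77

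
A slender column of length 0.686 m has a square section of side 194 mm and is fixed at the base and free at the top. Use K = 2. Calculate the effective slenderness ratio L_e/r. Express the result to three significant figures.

λ ≈ 24.5

I = a⁴/12 = 194⁴/12 = 1.180×10^8 mm⁴
A = 3.764×10^4 mm²;  r_min = √(I/A) = √(1.180×10^8/3.764×10^4) = 56.00 mm
L_e = K·L = 2 × 0.686 m = 1.372 m = 1372.0 mm
λ = L_e / r_min = 1372.0 / 56.00 = 24.5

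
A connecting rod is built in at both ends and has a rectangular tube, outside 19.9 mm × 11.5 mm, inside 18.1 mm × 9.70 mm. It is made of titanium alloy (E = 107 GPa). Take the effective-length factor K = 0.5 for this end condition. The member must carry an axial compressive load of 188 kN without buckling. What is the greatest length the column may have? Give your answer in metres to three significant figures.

Weak-axis I_min = (h_o·b_o³ − h_i·b_i³)/12 with b_o = 11.5, b_i = 9.700 mm (shorter outer/inner sides).
I_min = (19.9×11.5³ − 18.10×9.700³)/12 = 1.146×10^3 mm⁴
I = 1.146×10^-9 m⁴
At the buckling limit P_cr = P = 1.880×10^5 N
From P_cr = π²EI/(K·L)²:  L = (1/K)·√(π²EI/P_cr) = (1/0.5)·√(π²×1.07×10^11×1.146×10^-9/1.880×10^5)
L = 0.160 m

L_max ≈ 0.160 m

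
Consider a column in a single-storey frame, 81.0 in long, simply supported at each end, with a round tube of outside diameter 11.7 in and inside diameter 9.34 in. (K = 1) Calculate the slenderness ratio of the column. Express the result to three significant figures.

d_o = 11.7 in, d_i = 9.34 in
I = π(d_o⁴ − d_i⁴)/64 = π(11.7⁴ − 9.340⁴)/64 = 546.3 in⁴
A = 39.00 in²;  r_min = √(I/A) = √(546.3/39.00) = 3.743 in
L_e = K·L = 1 × 81.0 = 81.00 in
λ = L_e / r_min = 81.000 / 3.743 = 21.6

λ ≈ 21.6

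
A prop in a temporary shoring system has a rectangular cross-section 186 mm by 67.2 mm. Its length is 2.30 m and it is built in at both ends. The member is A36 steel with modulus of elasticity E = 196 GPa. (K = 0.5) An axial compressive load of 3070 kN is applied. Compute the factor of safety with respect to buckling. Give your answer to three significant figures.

Buckling occurs about the weak axis: I_min = h·b³/12 with b = 67.2 mm (the shorter side).
I_min = 186×67.2³/12 = 4.704×10^6 mm⁴
I = 4.704×10^6 mm⁴ = 4.704×10^-6 m⁴
Effective length L_e = K·L = 0.5 × 2.30 = 1.150 m
P_cr = π²EI / L_e² = π² × 196×10⁹ × 4.704×10^-6 / 1.150² = 6.880×10^6 N
Factor of safety n = P_cr / P = 6880.2 / 3070 = 2.24

n ≈ 2.24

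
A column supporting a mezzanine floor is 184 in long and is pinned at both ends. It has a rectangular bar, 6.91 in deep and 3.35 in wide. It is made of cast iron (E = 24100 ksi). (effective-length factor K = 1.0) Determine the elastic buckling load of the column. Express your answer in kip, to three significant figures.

Buckling occurs about the weak axis: I_min = h·b³/12 with b = 3.35 in (the shorter side).
I_min = 6.91×3.35³/12 = 21.65 in⁴
Effective length L_e = K·L = 1 × 184 = 184.0 in
P_cr = π²EI / L_e² = π² × 24100×10³ × 21.65 / 184.0² = 1.521×10^5 lb

P_cr ≈ 152 kip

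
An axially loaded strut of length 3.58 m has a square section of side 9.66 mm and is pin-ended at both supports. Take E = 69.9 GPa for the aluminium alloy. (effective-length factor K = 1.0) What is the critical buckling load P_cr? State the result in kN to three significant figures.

P_cr ≈ 0.0391 kN

I = a⁴/12 = 9.66⁴/12 = 725.7 mm⁴
I = 725.7 mm⁴ = 7.257×10^-10 m⁴
Effective length L_e = K·L = 1 × 3.58 = 3.580 m
P_cr = π²EI / L_e² = π² × 69.9×10⁹ × 7.257×10^-10 / 3.580² = 39.06 N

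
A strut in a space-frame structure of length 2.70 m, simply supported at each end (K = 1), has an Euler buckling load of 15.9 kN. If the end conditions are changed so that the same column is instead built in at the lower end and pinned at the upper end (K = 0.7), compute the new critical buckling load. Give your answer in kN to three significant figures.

P_cr ∝ 1/K², so P_cr,new = P_cr,old × (K_old/K_new)² = 15.9 × (1/0.7)²
= 15.9 × 2.041 = 32.4 kN

P_cr ≈ 32.4 kN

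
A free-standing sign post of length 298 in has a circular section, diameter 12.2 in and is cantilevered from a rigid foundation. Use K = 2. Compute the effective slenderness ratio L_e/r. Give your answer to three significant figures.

For a solid circle r = d/4 = 12.2/4 = 3.050 in
L_e = K·L = 2 × 298 = 596.0 in
λ = L_e / r_min = 596.00 / 3.050 = 195

λ ≈ 195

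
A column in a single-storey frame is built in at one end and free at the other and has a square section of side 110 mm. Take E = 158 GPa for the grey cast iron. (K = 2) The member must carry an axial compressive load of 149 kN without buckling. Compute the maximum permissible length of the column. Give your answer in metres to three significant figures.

I = a⁴/12 = 110⁴/12 = 1.220×10^7 mm⁴
I = 1.220×10^-5 m⁴
At the buckling limit P_cr = P = 1.490×10^5 N
From P_cr = π²EI/(K·L)²:  L = (1/K)·√(π²EI/P_cr) = (1/2)·√(π²×1.58×10^11×1.220×10^-5/1.490×10^5)
L = 5.65 m

L_max ≈ 5.65 m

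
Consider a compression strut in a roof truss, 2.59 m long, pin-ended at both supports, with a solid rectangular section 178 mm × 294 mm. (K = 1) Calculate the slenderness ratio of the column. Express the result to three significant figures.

For a rectangle r_min = b/√12 = 178/√12 = 51.38 mm
L_e = K·L = 1 × 2.59 m = 2.590 m = 2590.0 mm
λ = L_e / r_min = 2590.0 / 51.38 = 50.4

λ ≈ 50.4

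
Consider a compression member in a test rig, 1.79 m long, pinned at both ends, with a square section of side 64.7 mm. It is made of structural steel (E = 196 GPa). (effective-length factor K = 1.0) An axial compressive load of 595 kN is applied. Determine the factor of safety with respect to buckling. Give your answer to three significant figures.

n ≈ 1.48

I = a⁴/12 = 64.7⁴/12 = 1.460×10^6 mm⁴
I = 1.460×10^6 mm⁴ = 1.460×10^-6 m⁴
Effective length L_e = K·L = 1 × 1.79 = 1.790 m
P_cr = π²EI / L_e² = π² × 196×10⁹ × 1.460×10^-6 / 1.790² = 8.816×10^5 N
Factor of safety n = P_cr / P = 881.63 / 595 = 1.48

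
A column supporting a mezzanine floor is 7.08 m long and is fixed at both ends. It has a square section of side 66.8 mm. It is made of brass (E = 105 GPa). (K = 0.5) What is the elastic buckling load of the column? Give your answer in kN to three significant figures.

P_cr ≈ 137 kN

I = a⁴/12 = 66.8⁴/12 = 1.659×10^6 mm⁴
I = 1.659×10^6 mm⁴ = 1.659×10^-6 m⁴
Effective length L_e = K·L = 0.5 × 7.08 = 3.540 m
P_cr = π²EI / L_e² = π² × 105×10⁹ × 1.659×10^-6 / 3.540² = 1.372×10^5 N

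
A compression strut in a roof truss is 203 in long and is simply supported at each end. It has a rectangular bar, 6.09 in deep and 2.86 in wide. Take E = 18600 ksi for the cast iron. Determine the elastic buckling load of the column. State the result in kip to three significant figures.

P_cr ≈ 52.9 kip

Buckling occurs about the weak axis: I_min = h·b³/12 with b = 2.86 in (the shorter side).
I_min = 6.09×2.86³/12 = 11.87 in⁴
Effective length L_e = K·L = 1 × 203 = 203.0 in
P_cr = π²EI / L_e² = π² × 18600×10³ × 11.87 / 203.0² = 5.289×10^4 lb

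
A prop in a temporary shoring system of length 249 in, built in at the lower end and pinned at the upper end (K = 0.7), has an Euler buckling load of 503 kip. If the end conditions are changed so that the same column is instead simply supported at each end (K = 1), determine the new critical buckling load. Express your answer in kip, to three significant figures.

P_cr ≈ 246 kip

P_cr ∝ 1/K², so P_cr,new = P_cr,old × (K_old/K_new)² = 503 × (0.7/1)²
= 503 × 0.4900 = 246 kip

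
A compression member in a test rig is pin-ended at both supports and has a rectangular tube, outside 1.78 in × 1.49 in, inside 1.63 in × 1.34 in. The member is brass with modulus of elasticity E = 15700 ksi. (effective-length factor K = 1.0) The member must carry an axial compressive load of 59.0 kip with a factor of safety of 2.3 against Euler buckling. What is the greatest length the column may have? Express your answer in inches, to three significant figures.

L_max ≈ 13.7 in

Weak-axis I_min = (h_o·b_o³ − h_i·b_i³)/12 with b_o = 1.49, b_i = 1.340 in (shorter outer/inner sides).
I_min = (1.78×1.49³ − 1.630×1.340³)/12 = 0.1638 in⁴
Required critical load P_cr = n·P = 2.3 × 59.0 = 135.7 kip = 1.357×10^5 lb
From P_cr = π²EI/(K·L)²:  L = (1/K)·√(π²EI/P_cr) = (1/1)·√(π²×1.57×10^7×0.1638/1.357×10^5)
L = 13.7 in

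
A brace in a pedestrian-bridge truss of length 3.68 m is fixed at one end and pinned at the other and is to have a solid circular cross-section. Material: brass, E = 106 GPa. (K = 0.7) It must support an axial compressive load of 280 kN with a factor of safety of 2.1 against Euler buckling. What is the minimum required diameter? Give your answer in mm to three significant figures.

Required P_cr = n·P = 2.1 × 280 = 588.0 kN
L_e = K·L = 0.7 × 3.68 = 2.576 m
Required I = P_cr·L_e²/(π²E) = 5.880×10^5 × 2.576² / (π² × 1.06×10^11) = 3.730×10^-6 m⁴
I_req = 3.730×10^6 mm⁴
Solid circle: I = πd⁴/64  ⇒  d = (64I/π)^(1/4) = (64×3.730×10^6/π)^(1/4) = 93.4 mm

d ≈ 93.4 mm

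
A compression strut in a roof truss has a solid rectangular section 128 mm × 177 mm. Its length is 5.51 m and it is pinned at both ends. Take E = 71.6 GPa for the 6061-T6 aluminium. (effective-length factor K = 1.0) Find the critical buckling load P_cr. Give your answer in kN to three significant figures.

P_cr ≈ 720 kN

Buckling occurs about the weak axis: I_min = h·b³/12 with b = 128 mm (the shorter side).
I_min = 177×128³/12 = 3.093×10^7 mm⁴
I = 3.093×10^7 mm⁴ = 3.093×10^-5 m⁴
Effective length L_e = K·L = 1 × 5.51 = 5.510 m
P_cr = π²EI / L_e² = π² × 71.6×10⁹ × 3.093×10^-5 / 5.510² = 7.200×10^5 N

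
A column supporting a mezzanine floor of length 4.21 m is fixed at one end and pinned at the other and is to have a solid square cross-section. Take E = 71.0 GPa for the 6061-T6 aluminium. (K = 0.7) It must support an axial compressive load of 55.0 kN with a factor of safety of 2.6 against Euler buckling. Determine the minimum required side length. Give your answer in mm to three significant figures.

Required P_cr = n·P = 2.6 × 55.0 = 143.0 kN
L_e = K·L = 0.7 × 4.21 = 2.947 m
Required I = P_cr·L_e²/(π²E) = 1.430×10^5 × 2.947² / (π² × 7.10×10^10) = 1.772×10^-6 m⁴
I_req = 1.772×10^6 mm⁴
Solid square: I = a⁴/12  ⇒  a = (12I)^(1/4) = (12×1.772×10^6)^(1/4) = 67.9 mm

a ≈ 67.9 mm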